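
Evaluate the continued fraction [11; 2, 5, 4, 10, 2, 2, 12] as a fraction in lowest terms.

Using pₖ = aₖpₖ₋₁ + pₖ₋₂ and qₖ = aₖqₖ₋₁ + qₖ₋₂:
  k=0: a=11, p=11, q=1
  k=1: a=2, p=23, q=2
  k=2: a=5, p=126, q=11
  k=3: a=4, p=527, q=46
  k=4: a=10, p=5396, q=471
  k=5: a=2, p=11319, q=988
  k=6: a=2, p=28034, q=2447
  k=7: a=12, p=347727, q=30352

347727/30352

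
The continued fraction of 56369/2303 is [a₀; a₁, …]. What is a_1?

56369 = 24·2303 + 1097   →  a_0 = 24
2303 = 2·1097 + 109   →  a_1 = 2

2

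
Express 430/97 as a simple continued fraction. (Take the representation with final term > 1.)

[4; 2, 3, 4, 3]

430 = 4*97 + 42
97 = 2*42 + 13
42 = 3*13 + 3
13 = 4*3 + 1
3 = 3*1 + 0  (stop)
So 430/97 = [4; 2, 3, 4, 3].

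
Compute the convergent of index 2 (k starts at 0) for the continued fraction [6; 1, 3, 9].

27/4

Using pₖ = aₖpₖ₋₁ + pₖ₋₂, qₖ = aₖqₖ₋₁ + qₖ₋₂ (with p₋₁=1, p₋₂=0, q₋₁=0, q₋₂=1):
  k=0: a=6, p=6, q=1
  k=1: a=1, p=7, q=1
  k=2: a=3, p=27, q=4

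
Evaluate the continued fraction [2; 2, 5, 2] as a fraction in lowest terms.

Using pₖ = aₖpₖ₋₁ + pₖ₋₂ and qₖ = aₖqₖ₋₁ + qₖ₋₂:
  k=0: a=2, p=2, q=1
  k=1: a=2, p=5, q=2
  k=2: a=5, p=27, q=11
  k=3: a=2, p=59, q=24

59/24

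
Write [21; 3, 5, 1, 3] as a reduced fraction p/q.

1556/73

Fold from the inside: start with 3/1.
  1 + 1/3 = 4/3
  5 + 3/4 = 23/4
  3 + 4/23 = 73/23
  21 + 23/73 = 1556/73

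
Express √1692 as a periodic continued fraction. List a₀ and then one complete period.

a₀ = ⌊√1692⌋ = 41.
With m₀=0, d₀=1 and mₖ₊₁ = dₖaₖ − mₖ, dₖ₊₁ = (n − mₖ₊₁²)/dₖ, aₖ₊₁ = ⌊(a₀+mₖ₊₁)/dₖ₊₁⌋:
  k=1: m=41, d=11, a=7
  k=2: m=36, d=36, a=2
  k=3: m=36, d=11, a=7
  k=4: m=41, d=1, a=82
d=1 and a=2a₀=82 at k=4, so the next step gives (m, d) = (41, 11) again — its k=1 value — and the period has length 4.

[41; 7, 2, 7, 82]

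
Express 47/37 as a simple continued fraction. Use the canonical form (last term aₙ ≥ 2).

47 = 1·37 + 10
37 = 3·10 + 7
10 = 1·7 + 3
7 = 2·3 + 1
3 = 3·1 + 0  (stop)
So 47/37 = [1; 3, 1, 2, 3].

[1; 3, 1, 2, 3]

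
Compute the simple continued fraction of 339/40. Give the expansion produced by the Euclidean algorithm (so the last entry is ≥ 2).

[8; 2, 9, 2]

339 = 8×40 + 19
40 = 2×19 + 2
19 = 9×2 + 1
2 = 2×1 + 0  (stop)
So 339/40 = [8; 2, 9, 2].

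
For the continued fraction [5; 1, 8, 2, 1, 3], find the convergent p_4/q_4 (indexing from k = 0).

Using pₖ = aₖpₖ₋₁ + pₖ₋₂, qₖ = aₖqₖ₋₁ + qₖ₋₂ (with p₋₁=1, p₋₂=0, q₋₁=0, q₋₂=1):
  k=0: a=5, p=5, q=1
  k=1: a=1, p=6, q=1
  k=2: a=8, p=53, q=9
  k=3: a=2, p=112, q=19
  k=4: a=1, p=165, q=28

165/28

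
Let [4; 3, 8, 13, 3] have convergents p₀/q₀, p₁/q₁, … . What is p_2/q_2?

108/25

Using pₖ = aₖpₖ₋₁ + pₖ₋₂, qₖ = aₖqₖ₋₁ + qₖ₋₂ (with p₋₁=1, p₋₂=0, q₋₁=0, q₋₂=1):
  k=0: a=4, p=4, q=1
  k=1: a=3, p=13, q=3
  k=2: a=8, p=108, q=25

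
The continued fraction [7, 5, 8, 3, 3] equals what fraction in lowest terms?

Fold from the inside: start with 3/1.
  3 + 1/3 = 10/3
  8 + 3/10 = 83/10
  5 + 10/83 = 425/83
  7 + 83/425 = 3058/425

3058/425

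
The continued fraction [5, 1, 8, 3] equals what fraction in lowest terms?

165/28

Using pₖ = aₖpₖ₋₁ + pₖ₋₂ and qₖ = aₖqₖ₋₁ + qₖ₋₂:
  k=0: a=5, p=5, q=1
  k=1: a=1, p=6, q=1
  k=2: a=8, p=53, q=9
  k=3: a=3, p=165, q=28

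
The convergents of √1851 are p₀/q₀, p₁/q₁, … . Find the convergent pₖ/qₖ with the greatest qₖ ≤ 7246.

159143/3699

√1851 = [43; 43, 86, …] (period length 2).
Convergents:
  p_0/q_0 = 43/1
  p_1/q_1 = 1850/43
  p_2/q_2 = 159143/3699
  p_3/q_3 = 6844999/159100
q_2 = 3699 ≤ 7246 < 159100 = q_3, so the answer is 159143/3699.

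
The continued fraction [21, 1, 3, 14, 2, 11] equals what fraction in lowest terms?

Using pₖ = aₖpₖ₋₁ + pₖ₋₂ and qₖ = aₖqₖ₋₁ + qₖ₋₂:
  k=0: a=21, p=21, q=1
  k=1: a=1, p=22, q=1
  k=2: a=3, p=87, q=4
  k=3: a=14, p=1240, q=57
  k=4: a=2, p=2567, q=118
  k=5: a=11, p=29477, q=1355

29477/1355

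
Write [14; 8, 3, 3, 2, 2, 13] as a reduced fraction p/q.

Fold from the inside: start with 13/1.
  2 + 1/13 = 27/13
  2 + 13/27 = 67/27
  3 + 27/67 = 228/67
  3 + 67/228 = 751/228
  8 + 228/751 = 6236/751
  14 + 751/6236 = 88055/6236

88055/6236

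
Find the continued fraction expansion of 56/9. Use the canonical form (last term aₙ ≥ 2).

56 = 6*9 + 2
9 = 4*2 + 1
2 = 2*1 + 0  (stop)
So 56/9 = [6; 4, 2].

[6; 4, 2]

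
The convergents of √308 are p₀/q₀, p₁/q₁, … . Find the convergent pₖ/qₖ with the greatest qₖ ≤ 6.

√308 = [17; 1, 1, 4, 1, 1, 34, …] (period length 6).
Convergents:
  p_0/q_0 = 17/1
  p_1/q_1 = 18/1
  p_2/q_2 = 35/2
  p_3/q_3 = 158/9
q_2 = 2 ≤ 6 < 9 = q_3, so the answer is 35/2.

35/2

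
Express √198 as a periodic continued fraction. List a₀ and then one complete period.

[14; 14, 28]

a₀ = ⌊√198⌋ = 14.
With m₀=0, d₀=1 and mₖ₊₁ = dₖaₖ − mₖ, dₖ₊₁ = (n − mₖ₊₁²)/dₖ, aₖ₊₁ = ⌊(a₀+mₖ₊₁)/dₖ₊₁⌋:
  k=1: m=14, d=2, a=14
  k=2: m=14, d=1, a=28
d=1 and a=2a₀=28 at k=2, so the next step gives (m, d) = (14, 2) again — its k=1 value — and the period has length 2.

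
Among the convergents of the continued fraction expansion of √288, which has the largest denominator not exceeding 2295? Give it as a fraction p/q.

√288 = [16; 1, 32, …] (period length 2).
Convergents:
  p_0/q_0 = 16/1
  p_1/q_1 = 17/1
  p_2/q_2 = 560/33
  p_3/q_3 = 577/34
  p_4/q_4 = 19024/1121
  p_5/q_5 = 19601/1155
  p_6/q_6 = 646256/38081
q_5 = 1155 ≤ 2295 < 38081 = q_6, so the answer is 19601/1155.

19601/1155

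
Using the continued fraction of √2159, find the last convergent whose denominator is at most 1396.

28576/615

√2159 = [46; 2, 6, 1, 1, 1, 6, 2, 92, …] (period length 8).
Convergents:
  p_0/q_0 = 46/1
  p_1/q_1 = 93/2
  p_2/q_2 = 604/13
  p_3/q_3 = 697/15
  p_4/q_4 = 1301/28
  p_5/q_5 = 1998/43
  p_6/q_6 = 13289/286
  p_7/q_7 = 28576/615
  p_8/q_8 = 2642281/56866
q_7 = 615 ≤ 1396 < 56866 = q_8, so the answer is 28576/615.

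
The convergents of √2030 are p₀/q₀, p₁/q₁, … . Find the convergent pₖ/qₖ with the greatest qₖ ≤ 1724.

√2030 = [45; 18, 90, …] (period length 2).
Convergents:
  p_0/q_0 = 45/1
  p_1/q_1 = 811/18
  p_2/q_2 = 73035/1621
  p_3/q_3 = 1315441/29196
q_2 = 1621 ≤ 1724 < 29196 = q_3, so the answer is 73035/1621.

73035/1621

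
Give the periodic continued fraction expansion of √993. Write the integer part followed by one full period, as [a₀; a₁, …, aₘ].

[31; 1, 1, 20, 1, 1, 62]

a₀ = ⌊√993⌋ = 31.
With m₀=0, d₀=1 and mₖ₊₁ = dₖaₖ − mₖ, dₖ₊₁ = (n − mₖ₊₁²)/dₖ, aₖ₊₁ = ⌊(a₀+mₖ₊₁)/dₖ₊₁⌋:
  k=1: m=31, d=32, a=1
  k=2: m=1, d=31, a=1
  k=3: m=30, d=3, a=20
  k=4: m=30, d=31, a=1
  k=5: m=1, d=32, a=1
  k=6: m=31, d=1, a=62
d=1 and a=2a₀=62 at k=6, so the next step gives (m, d) = (31, 32) again — its k=1 value — and the period has length 6.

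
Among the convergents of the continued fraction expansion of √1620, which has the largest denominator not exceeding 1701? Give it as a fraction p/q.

√1620 = [40; 4, 80, …] (period length 2).
Convergents:
  p_0/q_0 = 40/1
  p_1/q_1 = 161/4
  p_2/q_2 = 12920/321
  p_3/q_3 = 51841/1288
  p_4/q_4 = 4160200/103361
q_3 = 1288 ≤ 1701 < 103361 = q_4, so the answer is 51841/1288.

51841/1288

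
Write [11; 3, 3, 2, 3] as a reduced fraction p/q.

893/79

Fold from the inside: start with 3/1.
  2 + 1/3 = 7/3
  3 + 3/7 = 24/7
  3 + 7/24 = 79/24
  11 + 24/79 = 893/79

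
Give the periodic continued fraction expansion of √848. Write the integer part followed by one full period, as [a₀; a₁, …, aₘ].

[29; 8, 3, 3, 3, 8, 58]

a₀ = ⌊√848⌋ = 29.
With m₀=0, d₀=1 and mₖ₊₁ = dₖaₖ − mₖ, dₖ₊₁ = (n − mₖ₊₁²)/dₖ, aₖ₊₁ = ⌊(a₀+mₖ₊₁)/dₖ₊₁⌋:
  k=1: m=29, d=7, a=8
  k=2: m=27, d=17, a=3
  k=3: m=24, d=16, a=3
  k=4: m=24, d=17, a=3
  k=5: m=27, d=7, a=8
  k=6: m=29, d=1, a=58
d=1 and a=2a₀=58 at k=6, so the next step gives (m, d) = (29, 7) again — its k=1 value — and the period has length 6.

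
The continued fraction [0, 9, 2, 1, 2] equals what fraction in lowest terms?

8/75

Fold from the inside: start with 2/1.
  1 + 1/2 = 3/2
  2 + 2/3 = 8/3
  9 + 3/8 = 75/8
  0 + 8/75 = 8/75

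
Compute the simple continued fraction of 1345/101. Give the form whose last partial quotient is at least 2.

[13; 3, 6, 2, 2]

1345 = 13*101 + 32
101 = 3*32 + 5
32 = 6*5 + 2
5 = 2*2 + 1
2 = 2*1 + 0  (stop)
So 1345/101 = [13; 3, 6, 2, 2].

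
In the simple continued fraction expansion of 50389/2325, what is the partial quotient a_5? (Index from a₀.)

50389 = 21·2325 + 1564   →  a_0 = 21
2325 = 1·1564 + 761   →  a_1 = 1
1564 = 2·761 + 42   →  a_2 = 2
761 = 18·42 + 5   →  a_3 = 18
42 = 8·5 + 2   →  a_4 = 8
5 = 2·2 + 1   →  a_5 = 2

2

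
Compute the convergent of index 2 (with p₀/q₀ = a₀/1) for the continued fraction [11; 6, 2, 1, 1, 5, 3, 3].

145/13

Using pₖ = aₖpₖ₋₁ + pₖ₋₂, qₖ = aₖqₖ₋₁ + qₖ₋₂ (with p₋₁=1, p₋₂=0, q₋₁=0, q₋₂=1):
  k=0: a=11, p=11, q=1
  k=1: a=6, p=67, q=6
  k=2: a=2, p=145, q=13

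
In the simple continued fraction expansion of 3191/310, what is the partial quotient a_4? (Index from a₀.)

3191 = 10·310 + 91   →  a_0 = 10
310 = 3·91 + 37   →  a_1 = 3
91 = 2·37 + 17   →  a_2 = 2
37 = 2·17 + 3   →  a_3 = 2
17 = 5·3 + 2   →  a_4 = 5

5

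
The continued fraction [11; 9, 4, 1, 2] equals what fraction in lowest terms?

Fold from the inside: start with 2/1.
  1 + 1/2 = 3/2
  4 + 2/3 = 14/3
  9 + 3/14 = 129/14
  11 + 14/129 = 1433/129

1433/129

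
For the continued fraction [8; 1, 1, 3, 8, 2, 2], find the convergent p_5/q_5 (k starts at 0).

1054/123

Using pₖ = aₖpₖ₋₁ + pₖ₋₂, qₖ = aₖqₖ₋₁ + qₖ₋₂ (with p₋₁=1, p₋₂=0, q₋₁=0, q₋₂=1):
  k=0: a=8, p=8, q=1
  k=1: a=1, p=9, q=1
  k=2: a=1, p=17, q=2
  k=3: a=3, p=60, q=7
  k=4: a=8, p=497, q=58
  k=5: a=2, p=1054, q=123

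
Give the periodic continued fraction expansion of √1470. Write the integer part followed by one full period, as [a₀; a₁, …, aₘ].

a₀ = ⌊√1470⌋ = 38.
With m₀=0, d₀=1 and mₖ₊₁ = dₖaₖ − mₖ, dₖ₊₁ = (n − mₖ₊₁²)/dₖ, aₖ₊₁ = ⌊(a₀+mₖ₊₁)/dₖ₊₁⌋:
  k=1: m=38, d=26, a=2
  k=2: m=14, d=49, a=1
  k=3: m=35, d=5, a=14
  k=4: m=35, d=49, a=1
  k=5: m=14, d=26, a=2
  k=6: m=38, d=1, a=76
d=1 and a=2a₀=76 at k=6, so the next step gives (m, d) = (38, 26) again — its k=1 value — and the period has length 6.

[38; 2, 1, 14, 1, 2, 76]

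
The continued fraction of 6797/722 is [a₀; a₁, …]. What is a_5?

6797 = 9·722 + 299   →  a_0 = 9
722 = 2·299 + 124   →  a_1 = 2
299 = 2·124 + 51   →  a_2 = 2
124 = 2·51 + 22   →  a_3 = 2
51 = 2·22 + 7   →  a_4 = 2
22 = 3·7 + 1   →  a_5 = 3

3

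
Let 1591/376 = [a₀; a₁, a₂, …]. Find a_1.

4

1591 = 4·376 + 87   →  a_0 = 4
376 = 4·87 + 28   →  a_1 = 4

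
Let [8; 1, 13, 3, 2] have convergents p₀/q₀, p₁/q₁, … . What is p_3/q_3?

Using pₖ = aₖpₖ₋₁ + pₖ₋₂, qₖ = aₖqₖ₋₁ + qₖ₋₂ (with p₋₁=1, p₋₂=0, q₋₁=0, q₋₂=1):
  k=0: a=8, p=8, q=1
  k=1: a=1, p=9, q=1
  k=2: a=13, p=125, q=14
  k=3: a=3, p=384, q=43

384/43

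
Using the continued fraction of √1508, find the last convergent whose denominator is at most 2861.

√1508 = [38; 1, 4, 1, 76, …] (period length 4).
Convergents:
  p_0/q_0 = 38/1
  p_1/q_1 = 39/1
  p_2/q_2 = 194/5
  p_3/q_3 = 233/6
  p_4/q_4 = 17902/461
  p_5/q_5 = 18135/467
  p_6/q_6 = 90442/2329
  p_7/q_7 = 108577/2796
  p_8/q_8 = 8342294/214825
q_7 = 2796 ≤ 2861 < 214825 = q_8, so the answer is 108577/2796.

108577/2796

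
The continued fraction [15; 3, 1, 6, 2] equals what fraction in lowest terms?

Using pₖ = aₖpₖ₋₁ + pₖ₋₂ and qₖ = aₖqₖ₋₁ + qₖ₋₂:
  k=0: a=15, p=15, q=1
  k=1: a=3, p=46, q=3
  k=2: a=1, p=61, q=4
  k=3: a=6, p=412, q=27
  k=4: a=2, p=885, q=58

885/58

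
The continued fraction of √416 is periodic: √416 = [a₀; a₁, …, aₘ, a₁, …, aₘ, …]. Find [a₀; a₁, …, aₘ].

a₀ = ⌊√416⌋ = 20.
With m₀=0, d₀=1 and mₖ₊₁ = dₖaₖ − mₖ, dₖ₊₁ = (n − mₖ₊₁²)/dₖ, aₖ₊₁ = ⌊(a₀+mₖ₊₁)/dₖ₊₁⌋:
  k=1: m=20, d=16, a=2
  k=2: m=12, d=17, a=1
  k=3: m=5, d=23, a=1
  k=4: m=18, d=4, a=9
  k=5: m=18, d=23, a=1
  k=6: m=5, d=17, a=1
  k=7: m=12, d=16, a=2
  k=8: m=20, d=1, a=40
d=1 and a=2a₀=40 at k=8, so the next step gives (m, d) = (20, 16) again — its k=1 value — and the period has length 8.

[20; 2, 1, 1, 9, 1, 1, 2, 40]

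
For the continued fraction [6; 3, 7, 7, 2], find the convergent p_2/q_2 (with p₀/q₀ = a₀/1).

139/22

Using pₖ = aₖpₖ₋₁ + pₖ₋₂, qₖ = aₖqₖ₋₁ + qₖ₋₂ (with p₋₁=1, p₋₂=0, q₋₁=0, q₋₂=1):
  k=0: a=6, p=6, q=1
  k=1: a=3, p=19, q=3
  k=2: a=7, p=139, q=22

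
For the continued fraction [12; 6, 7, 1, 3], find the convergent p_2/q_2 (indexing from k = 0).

523/43

Using pₖ = aₖpₖ₋₁ + pₖ₋₂, qₖ = aₖqₖ₋₁ + qₖ₋₂ (with p₋₁=1, p₋₂=0, q₋₁=0, q₋₂=1):
  k=0: a=12, p=12, q=1
  k=1: a=6, p=73, q=6
  k=2: a=7, p=523, q=43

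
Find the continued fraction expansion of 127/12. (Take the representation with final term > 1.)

[10; 1, 1, 2, 2]

127 = 10×12 + 7
12 = 1×7 + 5
7 = 1×5 + 2
5 = 2×2 + 1
2 = 2×1 + 0  (stop)
So 127/12 = [10; 1, 1, 2, 2].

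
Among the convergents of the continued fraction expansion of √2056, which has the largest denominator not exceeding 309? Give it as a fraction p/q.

4625/102

√2056 = [45; 2, 1, 10, 1, 2, 90, …] (period length 6).
Convergents:
  p_0/q_0 = 45/1
  p_1/q_1 = 91/2
  p_2/q_2 = 136/3
  p_3/q_3 = 1451/32
  p_4/q_4 = 1587/35
  p_5/q_5 = 4625/102
  p_6/q_6 = 417837/9215
q_5 = 102 ≤ 309 < 9215 = q_6, so the answer is 4625/102.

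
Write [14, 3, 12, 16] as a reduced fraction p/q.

Using pₖ = aₖpₖ₋₁ + pₖ₋₂ and qₖ = aₖqₖ₋₁ + qₖ₋₂:
  k=0: a=14, p=14, q=1
  k=1: a=3, p=43, q=3
  k=2: a=12, p=530, q=37
  k=3: a=16, p=8523, q=595

8523/595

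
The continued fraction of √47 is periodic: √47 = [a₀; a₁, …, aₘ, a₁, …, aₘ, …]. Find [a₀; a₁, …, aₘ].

a₀ = ⌊√47⌋ = 6.
With m₀=0, d₀=1 and mₖ₊₁ = dₖaₖ − mₖ, dₖ₊₁ = (n − mₖ₊₁²)/dₖ, aₖ₊₁ = ⌊(a₀+mₖ₊₁)/dₖ₊₁⌋:
  k=1: m=6, d=11, a=1
  k=2: m=5, d=2, a=5
  k=3: m=5, d=11, a=1
  k=4: m=6, d=1, a=12
d=1 and a=2a₀=12 at k=4, so the next step gives (m, d) = (6, 11) again — its k=1 value — and the period has length 4.

[6; 1, 5, 1, 12]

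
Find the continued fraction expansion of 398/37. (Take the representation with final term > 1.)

398 = 10·37 + 28
37 = 1·28 + 9
28 = 3·9 + 1
9 = 9·1 + 0  (stop)
So 398/37 = [10; 1, 3, 9].

[10; 1, 3, 9]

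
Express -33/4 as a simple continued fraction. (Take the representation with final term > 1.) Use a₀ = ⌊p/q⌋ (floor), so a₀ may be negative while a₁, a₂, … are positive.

-33 = -9·4 + 3
4 = 1·3 + 1
3 = 3·1 + 0  (stop)
So -33/4 = [-9; 1, 3].

[-9; 1, 3]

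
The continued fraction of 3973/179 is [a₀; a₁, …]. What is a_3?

1

3973 = 22·179 + 35   →  a_0 = 22
179 = 5·35 + 4   →  a_1 = 5
35 = 8·4 + 3   →  a_2 = 8
4 = 1·3 + 1   →  a_3 = 1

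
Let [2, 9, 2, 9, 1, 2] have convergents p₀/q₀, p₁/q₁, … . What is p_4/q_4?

419/199

Using pₖ = aₖpₖ₋₁ + pₖ₋₂, qₖ = aₖqₖ₋₁ + qₖ₋₂ (with p₋₁=1, p₋₂=0, q₋₁=0, q₋₂=1):
  k=0: a=2, p=2, q=1
  k=1: a=9, p=19, q=9
  k=2: a=2, p=40, q=19
  k=3: a=9, p=379, q=180
  k=4: a=1, p=419, q=199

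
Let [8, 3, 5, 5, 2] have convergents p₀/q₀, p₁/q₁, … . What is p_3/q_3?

690/83

Using pₖ = aₖpₖ₋₁ + pₖ₋₂, qₖ = aₖqₖ₋₁ + qₖ₋₂ (with p₋₁=1, p₋₂=0, q₋₁=0, q₋₂=1):
  k=0: a=8, p=8, q=1
  k=1: a=3, p=25, q=3
  k=2: a=5, p=133, q=16
  k=3: a=5, p=690, q=83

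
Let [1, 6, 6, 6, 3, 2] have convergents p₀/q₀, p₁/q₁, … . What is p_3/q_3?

Using pₖ = aₖpₖ₋₁ + pₖ₋₂, qₖ = aₖqₖ₋₁ + qₖ₋₂ (with p₋₁=1, p₋₂=0, q₋₁=0, q₋₂=1):
  k=0: a=1, p=1, q=1
  k=1: a=6, p=7, q=6
  k=2: a=6, p=43, q=37
  k=3: a=6, p=265, q=228

265/228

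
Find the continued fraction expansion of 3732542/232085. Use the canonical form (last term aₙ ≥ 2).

[16; 12, 10, 11, 19, 9]

3732542 = 16·232085 + 19182
232085 = 12·19182 + 1901
19182 = 10·1901 + 172
1901 = 11·172 + 9
172 = 19·9 + 1
9 = 9·1 + 0  (stop)
So 3732542/232085 = [16; 12, 10, 11, 19, 9].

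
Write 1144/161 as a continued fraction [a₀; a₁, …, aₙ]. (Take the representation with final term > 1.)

1144 = 7*161 + 17
161 = 9*17 + 8
17 = 2*8 + 1
8 = 8*1 + 0  (stop)
So 1144/161 = [7; 9, 2, 8].

[7; 9, 2, 8]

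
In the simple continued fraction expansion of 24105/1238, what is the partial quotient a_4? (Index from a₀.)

24105 = 19·1238 + 583   →  a_0 = 19
1238 = 2·583 + 72   →  a_1 = 2
583 = 8·72 + 7   →  a_2 = 8
72 = 10·7 + 2   →  a_3 = 10
7 = 3·2 + 1   →  a_4 = 3

3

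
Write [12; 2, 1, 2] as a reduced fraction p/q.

Fold from the inside: start with 2/1.
  1 + 1/2 = 3/2
  2 + 2/3 = 8/3
  12 + 3/8 = 99/8

99/8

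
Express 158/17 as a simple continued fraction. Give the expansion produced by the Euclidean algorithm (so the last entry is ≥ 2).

[9; 3, 2, 2]

158 = 9×17 + 5
17 = 3×5 + 2
5 = 2×2 + 1
2 = 2×1 + 0  (stop)
So 158/17 = [9; 3, 2, 2].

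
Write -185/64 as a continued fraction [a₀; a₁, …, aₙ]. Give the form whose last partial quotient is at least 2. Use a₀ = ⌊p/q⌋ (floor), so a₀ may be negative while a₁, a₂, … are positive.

[-3; 9, 7]

-185 = -3*64 + 7
64 = 9*7 + 1
7 = 7*1 + 0  (stop)
So -185/64 = [-3; 9, 7].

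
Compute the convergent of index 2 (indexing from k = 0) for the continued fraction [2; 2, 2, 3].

Using pₖ = aₖpₖ₋₁ + pₖ₋₂, qₖ = aₖqₖ₋₁ + qₖ₋₂ (with p₋₁=1, p₋₂=0, q₋₁=0, q₋₂=1):
  k=0: a=2, p=2, q=1
  k=1: a=2, p=5, q=2
  k=2: a=2, p=12, q=5

12/5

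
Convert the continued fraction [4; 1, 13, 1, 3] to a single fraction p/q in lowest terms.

291/59

Fold from the inside: start with 3/1.
  1 + 1/3 = 4/3
  13 + 3/4 = 55/4
  1 + 4/55 = 59/55
  4 + 55/59 = 291/59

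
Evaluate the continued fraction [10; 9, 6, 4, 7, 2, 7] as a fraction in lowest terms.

Using pₖ = aₖpₖ₋₁ + pₖ₋₂ and qₖ = aₖqₖ₋₁ + qₖ₋₂:
  k=0: a=10, p=10, q=1
  k=1: a=9, p=91, q=9
  k=2: a=6, p=556, q=55
  k=3: a=4, p=2315, q=229
  k=4: a=7, p=16761, q=1658
  k=5: a=2, p=35837, q=3545
  k=6: a=7, p=267620, q=26473

267620/26473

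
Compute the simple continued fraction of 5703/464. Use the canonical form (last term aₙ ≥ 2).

[12; 3, 2, 3, 2, 8]

5703 = 12·464 + 135
464 = 3·135 + 59
135 = 2·59 + 17
59 = 3·17 + 8
17 = 2·8 + 1
8 = 8·1 + 0  (stop)
So 5703/464 = [12; 3, 2, 3, 2, 8].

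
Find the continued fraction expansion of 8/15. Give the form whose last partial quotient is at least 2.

[0; 1, 1, 7]

8 = 0*15 + 8
15 = 1*8 + 7
8 = 1*7 + 1
7 = 7*1 + 0  (stop)
So 8/15 = [0; 1, 1, 7].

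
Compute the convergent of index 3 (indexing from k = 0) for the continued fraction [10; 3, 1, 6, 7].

Using pₖ = aₖpₖ₋₁ + pₖ₋₂, qₖ = aₖqₖ₋₁ + qₖ₋₂ (with p₋₁=1, p₋₂=0, q₋₁=0, q₋₂=1):
  k=0: a=10, p=10, q=1
  k=1: a=3, p=31, q=3
  k=2: a=1, p=41, q=4
  k=3: a=6, p=277, q=27

277/27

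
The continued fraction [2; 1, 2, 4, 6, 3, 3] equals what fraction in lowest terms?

Using pₖ = aₖpₖ₋₁ + pₖ₋₂ and qₖ = aₖqₖ₋₁ + qₖ₋₂:
  k=0: a=2, p=2, q=1
  k=1: a=1, p=3, q=1
  k=2: a=2, p=8, q=3
  k=3: a=4, p=35, q=13
  k=4: a=6, p=218, q=81
  k=5: a=3, p=689, q=256
  k=6: a=3, p=2285, q=849

2285/849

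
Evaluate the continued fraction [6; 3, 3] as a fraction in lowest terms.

63/10

Fold from the inside: start with 3/1.
  3 + 1/3 = 10/3
  6 + 3/10 = 63/10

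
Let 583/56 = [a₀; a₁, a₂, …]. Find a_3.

3

583 = 10·56 + 23   →  a_0 = 10
56 = 2·23 + 10   →  a_1 = 2
23 = 2·10 + 3   →  a_2 = 2
10 = 3·3 + 1   →  a_3 = 3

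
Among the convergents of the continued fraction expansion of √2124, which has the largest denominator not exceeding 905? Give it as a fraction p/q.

√2124 = [46; 11, 1, 1, 22, 1, 1, 11, 92, …] (period length 8).
Convergents:
  p_0/q_0 = 46/1
  p_1/q_1 = 507/11
  p_2/q_2 = 553/12
  p_3/q_3 = 1060/23
  p_4/q_4 = 23873/518
  p_5/q_5 = 24933/541
  p_6/q_6 = 48806/1059
q_5 = 541 ≤ 905 < 1059 = q_6, so the answer is 24933/541.

24933/541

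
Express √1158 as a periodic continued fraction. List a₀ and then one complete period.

a₀ = ⌊√1158⌋ = 34.
With m₀=0, d₀=1 and mₖ₊₁ = dₖaₖ − mₖ, dₖ₊₁ = (n − mₖ₊₁²)/dₖ, aₖ₊₁ = ⌊(a₀+mₖ₊₁)/dₖ₊₁⌋:
  k=1: m=34, d=2, a=34
  k=2: m=34, d=1, a=68
d=1 and a=2a₀=68 at k=2, so the next step gives (m, d) = (34, 2) again — its k=1 value — and the period has length 2.

[34; 34, 68]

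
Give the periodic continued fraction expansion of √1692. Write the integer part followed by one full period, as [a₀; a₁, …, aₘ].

a₀ = ⌊√1692⌋ = 41.
With m₀=0, d₀=1 and mₖ₊₁ = dₖaₖ − mₖ, dₖ₊₁ = (n − mₖ₊₁²)/dₖ, aₖ₊₁ = ⌊(a₀+mₖ₊₁)/dₖ₊₁⌋:
  k=1: m=41, d=11, a=7
  k=2: m=36, d=36, a=2
  k=3: m=36, d=11, a=7
  k=4: m=41, d=1, a=82
d=1 and a=2a₀=82 at k=4, so the next step gives (m, d) = (41, 11) again — its k=1 value — and the period has length 4.

[41; 7, 2, 7, 82]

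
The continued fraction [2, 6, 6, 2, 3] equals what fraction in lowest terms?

599/277

Using pₖ = aₖpₖ₋₁ + pₖ₋₂ and qₖ = aₖqₖ₋₁ + qₖ₋₂:
  k=0: a=2, p=2, q=1
  k=1: a=6, p=13, q=6
  k=2: a=6, p=80, q=37
  k=3: a=2, p=173, q=80
  k=4: a=3, p=599, q=277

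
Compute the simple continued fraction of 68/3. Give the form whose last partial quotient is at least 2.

[22; 1, 2]

68 = 22·3 + 2
3 = 1·2 + 1
2 = 2·1 + 0  (stop)
So 68/3 = [22; 1, 2].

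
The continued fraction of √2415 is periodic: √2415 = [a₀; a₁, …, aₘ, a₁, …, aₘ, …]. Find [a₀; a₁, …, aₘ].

a₀ = ⌊√2415⌋ = 49.
With m₀=0, d₀=1 and mₖ₊₁ = dₖaₖ − mₖ, dₖ₊₁ = (n − mₖ₊₁²)/dₖ, aₖ₊₁ = ⌊(a₀+mₖ₊₁)/dₖ₊₁⌋:
  k=1: m=49, d=14, a=7
  k=2: m=49, d=1, a=98
d=1 and a=2a₀=98 at k=2, so the next step gives (m, d) = (49, 14) again — its k=1 value — and the period has length 2.

[49; 7, 98]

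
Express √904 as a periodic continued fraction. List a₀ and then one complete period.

a₀ = ⌊√904⌋ = 30.

[30; 15, 60]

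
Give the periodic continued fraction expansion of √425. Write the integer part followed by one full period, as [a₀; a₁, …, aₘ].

a₀ = ⌊√425⌋ = 20.
With m₀=0, d₀=1 and mₖ₊₁ = dₖaₖ − mₖ, dₖ₊₁ = (n − mₖ₊₁²)/dₖ, aₖ₊₁ = ⌊(a₀+mₖ₊₁)/dₖ₊₁⌋:
  k=1: m=20, d=25, a=1
  k=2: m=5, d=16, a=1
  k=3: m=11, d=19, a=1
  k=4: m=8, d=19, a=1
  k=5: m=11, d=16, a=1
  k=6: m=5, d=25, a=1
  k=7: m=20, d=1, a=40
d=1 and a=2a₀=40 at k=7, so the next step gives (m, d) = (20, 25) again — its k=1 value — and the period has length 7.

[20; 1, 1, 1, 1, 1, 1, 40]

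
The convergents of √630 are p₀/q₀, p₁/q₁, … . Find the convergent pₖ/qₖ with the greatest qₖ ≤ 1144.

12575/501

√630 = [25; 10, 50, …] (period length 2).
Convergents:
  p_0/q_0 = 25/1
  p_1/q_1 = 251/10
  p_2/q_2 = 12575/501
  p_3/q_3 = 126001/5020
q_2 = 501 ≤ 1144 < 5020 = q_3, so the answer is 12575/501.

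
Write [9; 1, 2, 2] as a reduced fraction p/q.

Fold from the inside: start with 2/1.
  2 + 1/2 = 5/2
  1 + 2/5 = 7/5
  9 + 5/7 = 68/7

68/7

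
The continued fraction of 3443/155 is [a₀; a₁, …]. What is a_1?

3443 = 22·155 + 33   →  a_0 = 22
155 = 4·33 + 23   →  a_1 = 4

4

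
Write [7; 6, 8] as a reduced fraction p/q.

351/49

Using pₖ = aₖpₖ₋₁ + pₖ₋₂ and qₖ = aₖqₖ₋₁ + qₖ₋₂:
  k=0: a=7, p=7, q=1
  k=1: a=6, p=43, q=6
  k=2: a=8, p=351, q=49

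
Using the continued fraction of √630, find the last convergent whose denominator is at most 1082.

√630 = [25; 10, 50, …] (period length 2).
Convergents:
  p_0/q_0 = 25/1
  p_1/q_1 = 251/10
  p_2/q_2 = 12575/501
  p_3/q_3 = 126001/5020
q_2 = 501 ≤ 1082 < 5020 = q_3, so the answer is 12575/501.

12575/501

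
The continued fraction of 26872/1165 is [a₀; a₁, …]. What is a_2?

7

26872 = 23·1165 + 77   →  a_0 = 23
1165 = 15·77 + 10   →  a_1 = 15
77 = 7·10 + 7   →  a_2 = 7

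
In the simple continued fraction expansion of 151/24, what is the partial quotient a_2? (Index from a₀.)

2

151 = 6·24 + 7   →  a_0 = 6
24 = 3·7 + 3   →  a_1 = 3
7 = 2·3 + 1   →  a_2 = 2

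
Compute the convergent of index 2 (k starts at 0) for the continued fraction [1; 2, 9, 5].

28/19

Using pₖ = aₖpₖ₋₁ + pₖ₋₂, qₖ = aₖqₖ₋₁ + qₖ₋₂ (with p₋₁=1, p₋₂=0, q₋₁=0, q₋₂=1):
  k=0: a=1, p=1, q=1
  k=1: a=2, p=3, q=2
  k=2: a=9, p=28, q=19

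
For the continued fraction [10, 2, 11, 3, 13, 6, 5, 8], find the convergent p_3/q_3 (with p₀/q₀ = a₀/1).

Using pₖ = aₖpₖ₋₁ + pₖ₋₂, qₖ = aₖqₖ₋₁ + qₖ₋₂ (with p₋₁=1, p₋₂=0, q₋₁=0, q₋₂=1):
  k=0: a=10, p=10, q=1
  k=1: a=2, p=21, q=2
  k=2: a=11, p=241, q=23
  k=3: a=3, p=744, q=71

744/71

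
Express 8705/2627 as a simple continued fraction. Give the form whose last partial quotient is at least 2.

[3; 3, 5, 3, 6, 8]

8705 = 3*2627 + 824
2627 = 3*824 + 155
824 = 5*155 + 49
155 = 3*49 + 8
49 = 6*8 + 1
8 = 8*1 + 0  (stop)
So 8705/2627 = [3; 3, 5, 3, 6, 8].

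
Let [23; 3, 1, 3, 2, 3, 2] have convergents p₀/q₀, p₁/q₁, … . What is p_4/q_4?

791/34

Using pₖ = aₖpₖ₋₁ + pₖ₋₂, qₖ = aₖqₖ₋₁ + qₖ₋₂ (with p₋₁=1, p₋₂=0, q₋₁=0, q₋₂=1):
  k=0: a=23, p=23, q=1
  k=1: a=3, p=70, q=3
  k=2: a=1, p=93, q=4
  k=3: a=3, p=349, q=15
  k=4: a=2, p=791, q=34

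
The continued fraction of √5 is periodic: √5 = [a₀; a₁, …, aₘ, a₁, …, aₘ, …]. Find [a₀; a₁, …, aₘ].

[2; 4]

a₀ = ⌊√5⌋ = 2.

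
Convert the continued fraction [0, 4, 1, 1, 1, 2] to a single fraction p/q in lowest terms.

Fold from the inside: start with 2/1.
  1 + 1/2 = 3/2
  1 + 2/3 = 5/3
  1 + 3/5 = 8/5
  4 + 5/8 = 37/8
  0 + 8/37 = 8/37

8/37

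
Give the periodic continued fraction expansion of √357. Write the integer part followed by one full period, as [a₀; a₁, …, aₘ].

a₀ = ⌊√357⌋ = 18.
With m₀=0, d₀=1 and mₖ₊₁ = dₖaₖ − mₖ, dₖ₊₁ = (n − mₖ₊₁²)/dₖ, aₖ₊₁ = ⌊(a₀+mₖ₊₁)/dₖ₊₁⌋:
  k=1: m=18, d=33, a=1
  k=2: m=15, d=4, a=8
  k=3: m=17, d=17, a=2
  k=4: m=17, d=4, a=8
  k=5: m=15, d=33, a=1
  k=6: m=18, d=1, a=36
d=1 and a=2a₀=36 at k=6, so the next step gives (m, d) = (18, 33) again — its k=1 value — and the period has length 6.

[18; 1, 8, 2, 8, 1, 36]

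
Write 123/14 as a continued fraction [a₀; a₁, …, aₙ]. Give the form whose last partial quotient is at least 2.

[8; 1, 3, 1, 2]

123 = 8·14 + 11
14 = 1·11 + 3
11 = 3·3 + 2
3 = 1·2 + 1
2 = 2·1 + 0  (stop)
So 123/14 = [8; 1, 3, 1, 2].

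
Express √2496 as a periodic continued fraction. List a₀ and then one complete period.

a₀ = ⌊√2496⌋ = 49.
With m₀=0, d₀=1 and mₖ₊₁ = dₖaₖ − mₖ, dₖ₊₁ = (n − mₖ₊₁²)/dₖ, aₖ₊₁ = ⌊(a₀+mₖ₊₁)/dₖ₊₁⌋:
  k=1: m=49, d=95, a=1
  k=2: m=46, d=4, a=23
  k=3: m=46, d=95, a=1
  k=4: m=49, d=1, a=98
d=1 and a=2a₀=98 at k=4, so the next step gives (m, d) = (49, 95) again — its k=1 value — and the period has length 4.

[49; 1, 23, 1, 98]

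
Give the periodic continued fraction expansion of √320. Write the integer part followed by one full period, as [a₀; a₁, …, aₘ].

[17; 1, 7, 1, 34]

a₀ = ⌊√320⌋ = 17.
With m₀=0, d₀=1 and mₖ₊₁ = dₖaₖ − mₖ, dₖ₊₁ = (n − mₖ₊₁²)/dₖ, aₖ₊₁ = ⌊(a₀+mₖ₊₁)/dₖ₊₁⌋:
  k=1: m=17, d=31, a=1
  k=2: m=14, d=4, a=7
  k=3: m=14, d=31, a=1
  k=4: m=17, d=1, a=34
d=1 and a=2a₀=34 at k=4, so the next step gives (m, d) = (17, 31) again — its k=1 value — and the period has length 4.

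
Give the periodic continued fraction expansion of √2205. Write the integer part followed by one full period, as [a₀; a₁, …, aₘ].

[46; 1, 22, 2, 22, 1, 92]

a₀ = ⌊√2205⌋ = 46.
With m₀=0, d₀=1 and mₖ₊₁ = dₖaₖ − mₖ, dₖ₊₁ = (n − mₖ₊₁²)/dₖ, aₖ₊₁ = ⌊(a₀+mₖ₊₁)/dₖ₊₁⌋:
  k=1: m=46, d=89, a=1
  k=2: m=43, d=4, a=22
  k=3: m=45, d=45, a=2
  k=4: m=45, d=4, a=22
  k=5: m=43, d=89, a=1
  k=6: m=46, d=1, a=92
d=1 and a=2a₀=92 at k=6, so the next step gives (m, d) = (46, 89) again — its k=1 value — and the period has length 6.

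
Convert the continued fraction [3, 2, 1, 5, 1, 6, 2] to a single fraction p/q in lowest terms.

Using pₖ = aₖpₖ₋₁ + pₖ₋₂ and qₖ = aₖqₖ₋₁ + qₖ₋₂:
  k=0: a=3, p=3, q=1
  k=1: a=2, p=7, q=2
  k=2: a=1, p=10, q=3
  k=3: a=5, p=57, q=17
  k=4: a=1, p=67, q=20
  k=5: a=6, p=459, q=137
  k=6: a=2, p=985, q=294

985/294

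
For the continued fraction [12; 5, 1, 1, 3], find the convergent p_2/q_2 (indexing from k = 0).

Using pₖ = aₖpₖ₋₁ + pₖ₋₂, qₖ = aₖqₖ₋₁ + qₖ₋₂ (with p₋₁=1, p₋₂=0, q₋₁=0, q₋₂=1):
  k=0: a=12, p=12, q=1
  k=1: a=5, p=61, q=5
  k=2: a=1, p=73, q=6

73/6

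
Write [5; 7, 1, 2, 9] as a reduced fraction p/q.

Using pₖ = aₖpₖ₋₁ + pₖ₋₂ and qₖ = aₖqₖ₋₁ + qₖ₋₂:
  k=0: a=5, p=5, q=1
  k=1: a=7, p=36, q=7
  k=2: a=1, p=41, q=8
  k=3: a=2, p=118, q=23
  k=4: a=9, p=1103, q=215

1103/215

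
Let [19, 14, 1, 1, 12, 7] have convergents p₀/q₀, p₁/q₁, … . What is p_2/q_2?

286/15

Using pₖ = aₖpₖ₋₁ + pₖ₋₂, qₖ = aₖqₖ₋₁ + qₖ₋₂ (with p₋₁=1, p₋₂=0, q₋₁=0, q₋₂=1):
  k=0: a=19, p=19, q=1
  k=1: a=14, p=267, q=14
  k=2: a=1, p=286, q=15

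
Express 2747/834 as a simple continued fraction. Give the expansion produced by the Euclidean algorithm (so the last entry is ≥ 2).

[3; 3, 2, 2, 9, 2, 2]

2747 = 3·834 + 245
834 = 3·245 + 99
245 = 2·99 + 47
99 = 2·47 + 5
47 = 9·5 + 2
5 = 2·2 + 1
2 = 2·1 + 0  (stop)
So 2747/834 = [3; 3, 2, 2, 9, 2, 2].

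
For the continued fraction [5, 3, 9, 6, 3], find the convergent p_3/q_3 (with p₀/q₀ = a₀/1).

910/171

Using pₖ = aₖpₖ₋₁ + pₖ₋₂, qₖ = aₖqₖ₋₁ + qₖ₋₂ (with p₋₁=1, p₋₂=0, q₋₁=0, q₋₂=1):
  k=0: a=5, p=5, q=1
  k=1: a=3, p=16, q=3
  k=2: a=9, p=149, q=28
  k=3: a=6, p=910, q=171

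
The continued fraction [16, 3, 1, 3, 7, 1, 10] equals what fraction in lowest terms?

Fold from the inside: start with 10/1.
  1 + 1/10 = 11/10
  7 + 10/11 = 87/11
  3 + 11/87 = 272/87
  1 + 87/272 = 359/272
  3 + 272/359 = 1349/359
  16 + 359/1349 = 21943/1349

21943/1349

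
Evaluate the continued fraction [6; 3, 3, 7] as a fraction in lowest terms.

Using pₖ = aₖpₖ₋₁ + pₖ₋₂ and qₖ = aₖqₖ₋₁ + qₖ₋₂:
  k=0: a=6, p=6, q=1
  k=1: a=3, p=19, q=3
  k=2: a=3, p=63, q=10
  k=3: a=7, p=460, q=73

460/73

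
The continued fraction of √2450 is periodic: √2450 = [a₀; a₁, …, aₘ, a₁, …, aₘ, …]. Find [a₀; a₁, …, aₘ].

a₀ = ⌊√2450⌋ = 49.
With m₀=0, d₀=1 and mₖ₊₁ = dₖaₖ − mₖ, dₖ₊₁ = (n − mₖ₊₁²)/dₖ, aₖ₊₁ = ⌊(a₀+mₖ₊₁)/dₖ₊₁⌋:
  k=1: m=49, d=49, a=2
  k=2: m=49, d=1, a=98
d=1 and a=2a₀=98 at k=2, so the next step gives (m, d) = (49, 49) again — its k=1 value — and the period has length 2.

[49; 2, 98]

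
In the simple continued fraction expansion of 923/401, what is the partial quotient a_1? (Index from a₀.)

3

923 = 2·401 + 121   →  a_0 = 2
401 = 3·121 + 38   →  a_1 = 3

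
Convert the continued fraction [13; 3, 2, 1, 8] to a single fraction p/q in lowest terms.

Fold from the inside: start with 8/1.
  1 + 1/8 = 9/8
  2 + 8/9 = 26/9
  3 + 9/26 = 87/26
  13 + 26/87 = 1157/87

1157/87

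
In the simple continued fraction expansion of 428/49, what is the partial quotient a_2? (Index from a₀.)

428 = 8·49 + 36   →  a_0 = 8
49 = 1·36 + 13   →  a_1 = 1
36 = 2·13 + 10   →  a_2 = 2

2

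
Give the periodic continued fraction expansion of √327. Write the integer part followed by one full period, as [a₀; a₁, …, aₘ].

a₀ = ⌊√327⌋ = 18.
With m₀=0, d₀=1 and mₖ₊₁ = dₖaₖ − mₖ, dₖ₊₁ = (n − mₖ₊₁²)/dₖ, aₖ₊₁ = ⌊(a₀+mₖ₊₁)/dₖ₊₁⌋:
  k=1: m=18, d=3, a=12
  k=2: m=18, d=1, a=36
d=1 and a=2a₀=36 at k=2, so the next step gives (m, d) = (18, 3) again — its k=1 value — and the period has length 2.

[18; 12, 36]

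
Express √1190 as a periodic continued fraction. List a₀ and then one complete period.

a₀ = ⌊√1190⌋ = 34.
With m₀=0, d₀=1 and mₖ₊₁ = dₖaₖ − mₖ, dₖ₊₁ = (n − mₖ₊₁²)/dₖ, aₖ₊₁ = ⌊(a₀+mₖ₊₁)/dₖ₊₁⌋:
  k=1: m=34, d=34, a=2
  k=2: m=34, d=1, a=68
d=1 and a=2a₀=68 at k=2, so the next step gives (m, d) = (34, 34) again — its k=1 value — and the period has length 2.

[34; 2, 68]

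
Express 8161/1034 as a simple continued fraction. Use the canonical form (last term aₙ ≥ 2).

[7; 1, 8, 3, 5, 1, 5]

8161 = 7×1034 + 923
1034 = 1×923 + 111
923 = 8×111 + 35
111 = 3×35 + 6
35 = 5×6 + 5
6 = 1×5 + 1
5 = 5×1 + 0  (stop)
So 8161/1034 = [7; 1, 8, 3, 5, 1, 5].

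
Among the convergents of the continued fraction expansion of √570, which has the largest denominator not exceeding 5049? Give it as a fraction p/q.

72961/3056

√570 = [23; 1, 6, 1, 46, …] (period length 4).
Convergents:
  p_0/q_0 = 23/1
  p_1/q_1 = 24/1
  p_2/q_2 = 167/7
  p_3/q_3 = 191/8
  p_4/q_4 = 8953/375
  p_5/q_5 = 9144/383
  p_6/q_6 = 63817/2673
  p_7/q_7 = 72961/3056
  p_8/q_8 = 3420023/143249
q_7 = 3056 ≤ 5049 < 143249 = q_8, so the answer is 72961/3056.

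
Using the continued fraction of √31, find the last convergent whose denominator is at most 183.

√31 = [5; 1, 1, 3, 5, 3, 1, 1, 10, …] (period length 8).
Convergents:
  p_0/q_0 = 5/1
  p_1/q_1 = 6/1
  p_2/q_2 = 11/2
  p_3/q_3 = 39/7
  p_4/q_4 = 206/37
  p_5/q_5 = 657/118
  p_6/q_6 = 863/155
  p_7/q_7 = 1520/273
q_6 = 155 ≤ 183 < 273 = q_7, so the answer is 863/155.

863/155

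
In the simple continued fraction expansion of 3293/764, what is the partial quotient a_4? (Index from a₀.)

3293 = 4·764 + 237   →  a_0 = 4
764 = 3·237 + 53   →  a_1 = 3
237 = 4·53 + 25   →  a_2 = 4
53 = 2·25 + 3   →  a_3 = 2
25 = 8·3 + 1   →  a_4 = 8

8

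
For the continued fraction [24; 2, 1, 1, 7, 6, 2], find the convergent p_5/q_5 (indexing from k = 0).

5684/233

Using pₖ = aₖpₖ₋₁ + pₖ₋₂, qₖ = aₖqₖ₋₁ + qₖ₋₂ (with p₋₁=1, p₋₂=0, q₋₁=0, q₋₂=1):
  k=0: a=24, p=24, q=1
  k=1: a=2, p=49, q=2
  k=2: a=1, p=73, q=3
  k=3: a=1, p=122, q=5
  k=4: a=7, p=927, q=38
  k=5: a=6, p=5684, q=233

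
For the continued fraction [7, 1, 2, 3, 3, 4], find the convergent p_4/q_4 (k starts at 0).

Using pₖ = aₖpₖ₋₁ + pₖ₋₂, qₖ = aₖqₖ₋₁ + qₖ₋₂ (with p₋₁=1, p₋₂=0, q₋₁=0, q₋₂=1):
  k=0: a=7, p=7, q=1
  k=1: a=1, p=8, q=1
  k=2: a=2, p=23, q=3
  k=3: a=3, p=77, q=10
  k=4: a=3, p=254, q=33

254/33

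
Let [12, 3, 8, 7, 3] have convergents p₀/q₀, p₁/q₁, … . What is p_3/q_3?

2193/178

Using pₖ = aₖpₖ₋₁ + pₖ₋₂, qₖ = aₖqₖ₋₁ + qₖ₋₂ (with p₋₁=1, p₋₂=0, q₋₁=0, q₋₂=1):
  k=0: a=12, p=12, q=1
  k=1: a=3, p=37, q=3
  k=2: a=8, p=308, q=25
  k=3: a=7, p=2193, q=178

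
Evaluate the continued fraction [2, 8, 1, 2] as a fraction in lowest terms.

Using pₖ = aₖpₖ₋₁ + pₖ₋₂ and qₖ = aₖqₖ₋₁ + qₖ₋₂:
  k=0: a=2, p=2, q=1
  k=1: a=8, p=17, q=8
  k=2: a=1, p=19, q=9
  k=3: a=2, p=55, q=26

55/26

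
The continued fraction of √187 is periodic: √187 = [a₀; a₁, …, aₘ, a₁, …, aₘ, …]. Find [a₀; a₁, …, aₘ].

[13; 1, 2, 13, 2, 1, 26]

a₀ = ⌊√187⌋ = 13.
With m₀=0, d₀=1 and mₖ₊₁ = dₖaₖ − mₖ, dₖ₊₁ = (n − mₖ₊₁²)/dₖ, aₖ₊₁ = ⌊(a₀+mₖ₊₁)/dₖ₊₁⌋:
  k=1: m=13, d=18, a=1
  k=2: m=5, d=9, a=2
  k=3: m=13, d=2, a=13
  k=4: m=13, d=9, a=2
  k=5: m=5, d=18, a=1
  k=6: m=13, d=1, a=26
d=1 and a=2a₀=26 at k=6, so the next step gives (m, d) = (13, 18) again — its k=1 value — and the period has length 6.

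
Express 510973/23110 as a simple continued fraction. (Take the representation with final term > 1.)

[22; 9, 19, 5, 8, 1, 2]

510973 = 22×23110 + 2553
23110 = 9×2553 + 133
2553 = 19×133 + 26
133 = 5×26 + 3
26 = 8×3 + 2
3 = 1×2 + 1
2 = 2×1 + 0  (stop)
So 510973/23110 = [22; 9, 19, 5, 8, 1, 2].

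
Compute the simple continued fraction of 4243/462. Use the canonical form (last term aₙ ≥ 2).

[9; 5, 2, 3, 2, 1, 3]

4243 = 9·462 + 85
462 = 5·85 + 37
85 = 2·37 + 11
37 = 3·11 + 4
11 = 2·4 + 3
4 = 1·3 + 1
3 = 3·1 + 0  (stop)
So 4243/462 = [9; 5, 2, 3, 2, 1, 3].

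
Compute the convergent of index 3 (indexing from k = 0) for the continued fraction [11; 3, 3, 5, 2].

Using pₖ = aₖpₖ₋₁ + pₖ₋₂, qₖ = aₖqₖ₋₁ + qₖ₋₂ (with p₋₁=1, p₋₂=0, q₋₁=0, q₋₂=1):
  k=0: a=11, p=11, q=1
  k=1: a=3, p=34, q=3
  k=2: a=3, p=113, q=10
  k=3: a=5, p=599, q=53

599/53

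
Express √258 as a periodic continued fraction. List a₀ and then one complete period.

[16; 16, 32]

a₀ = ⌊√258⌋ = 16.
With m₀=0, d₀=1 and mₖ₊₁ = dₖaₖ − mₖ, dₖ₊₁ = (n − mₖ₊₁²)/dₖ, aₖ₊₁ = ⌊(a₀+mₖ₊₁)/dₖ₊₁⌋:
  k=1: m=16, d=2, a=16
  k=2: m=16, d=1, a=32
d=1 and a=2a₀=32 at k=2, so the next step gives (m, d) = (16, 2) again — its k=1 value — and the period has length 2.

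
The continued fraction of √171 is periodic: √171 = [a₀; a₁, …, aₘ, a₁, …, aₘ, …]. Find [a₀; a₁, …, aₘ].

a₀ = ⌊√171⌋ = 13.
With m₀=0, d₀=1 and mₖ₊₁ = dₖaₖ − mₖ, dₖ₊₁ = (n − mₖ₊₁²)/dₖ, aₖ₊₁ = ⌊(a₀+mₖ₊₁)/dₖ₊₁⌋:
  k=1: m=13, d=2, a=13
  k=2: m=13, d=1, a=26
d=1 and a=2a₀=26 at k=2, so the next step gives (m, d) = (13, 2) again — its k=1 value — and the period has length 2.

[13; 13, 26]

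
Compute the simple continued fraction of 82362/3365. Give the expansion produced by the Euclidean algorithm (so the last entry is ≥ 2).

82362 = 24×3365 + 1602
3365 = 2×1602 + 161
1602 = 9×161 + 153
161 = 1×153 + 8
153 = 19×8 + 1
8 = 8×1 + 0  (stop)
So 82362/3365 = [24; 2, 9, 1, 19, 8].

[24; 2, 9, 1, 19, 8]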